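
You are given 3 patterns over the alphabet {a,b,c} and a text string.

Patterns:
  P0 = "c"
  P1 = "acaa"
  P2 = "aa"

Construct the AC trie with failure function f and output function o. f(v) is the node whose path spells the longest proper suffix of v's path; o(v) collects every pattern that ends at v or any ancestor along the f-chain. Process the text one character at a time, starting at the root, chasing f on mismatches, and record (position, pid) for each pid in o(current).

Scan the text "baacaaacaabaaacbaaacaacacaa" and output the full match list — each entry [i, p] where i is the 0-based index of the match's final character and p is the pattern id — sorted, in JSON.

Build automaton:
Trie (insert patterns):
  0='ε' goto a→2 c→1
  1='c' goto ·  ←P0
  2='a' goto a→6 c→3
  3='ac' goto a→4
  4='aca' goto a→5
  5='acaa' goto ·  ←P1
  6='aa' goto ·  ←P2

Failure links (BFS by depth):
  n1('c'): parent n0 fail=0; on 'c' 0 → fail=0;  out {0}∪∅={0}
  n2('a'): parent n0 fail=0; on 'a' 0 → fail=0;  out ∅∪∅=∅
  n3('ac'): parent n2 fail=0; on 'c' 0 → fail=1;  out ∅∪{0}={0}
  n6('aa'): parent n2 fail=0; on 'a' 0 → fail=2;  out {2}∪∅={2}
  n4('aca'): parent n3 fail=1; on 'a' 1→0 → fail=2;  out ∅∪∅=∅
  n5('acaa'): parent n4 fail=2; on 'a' 2 → fail=6;  out {1}∪{2}={1,2}

Run:
pos 0 'b': at 0
pos 1 'a': at 2
pos 2 'a': at 6  → match P2@[1:2]
pos 3 'c': at 3 (fail-walked)  → match P0@[3:3]
pos 4 'a': at 4
pos 5 'a': at 5  → match P1@[2:5],P2@[4:5]
pos 6 'a': at 6 (fail-walked)  → match P2@[5:6]
pos 7 'c': at 3 (fail-walked)  → match P0@[7:7]
pos 8 'a': at 4
pos 9 'a': at 5  → match P1@[6:9],P2@[8:9]
pos 10 'b': at 0 (fail-walked)
pos 11 'a': at 2
pos 12 'a': at 6  → match P2@[11:12]
pos 13 'a': at 6 (fail-walked)  → match P2@[12:13]
pos 14 'c': at 3 (fail-walked)  → match P0@[14:14]
pos 15 'b': at 0 (fail-walked)
pos 16 'a': at 2
pos 17 'a': at 6  → match P2@[16:17]
pos 18 'a': at 6 (fail-walked)  → match P2@[17:18]
pos 19 'c': at 3 (fail-walked)  → match P0@[19:19]
pos 20 'a': at 4
pos 21 'a': at 5  → match P1@[18:21],P2@[20:21]
pos 22 'c': at 3 (fail-walked)  → match P0@[22:22]
pos 23 'a': at 4
pos 24 'c': at 3 (fail-walked)  → match P0@[24:24]
pos 25 'a': at 4
pos 26 'a': at 5  → match P1@[23:26],P2@[25:26]

All matches (sorted): [[2,2],[3,0],[5,1],[5,2],[6,2],[7,0],[9,1],[9,2],[12,2],[13,2],[14,0],[17,2],[18,2],[19,0],[21,1],[21,2],[22,0],[24,0],[26,1],[26,2]]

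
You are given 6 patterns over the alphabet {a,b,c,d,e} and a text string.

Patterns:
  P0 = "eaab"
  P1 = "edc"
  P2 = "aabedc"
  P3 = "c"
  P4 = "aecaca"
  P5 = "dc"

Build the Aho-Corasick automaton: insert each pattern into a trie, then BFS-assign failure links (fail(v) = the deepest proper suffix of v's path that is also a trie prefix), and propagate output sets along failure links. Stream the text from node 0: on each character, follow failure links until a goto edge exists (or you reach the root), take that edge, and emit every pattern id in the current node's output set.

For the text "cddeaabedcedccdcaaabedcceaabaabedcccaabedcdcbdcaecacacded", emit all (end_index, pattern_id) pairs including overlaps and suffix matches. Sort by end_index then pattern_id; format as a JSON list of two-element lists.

Construct AC machine:
Trie nodes:
  n0 'ε': a→7 c→13 d→19 e→1
  n1 'e': a→2 d→5
  n2 'ea': a→3
  n3 'eaa': b→4
  n4 'eaab': ·  ←P0
  n5 'ed': c→6
  n6 'edc': ·  ←P1
  n7 'a': a→8 e→14
  n8 'aa': b→9
  n9 'aab': e→10
  n10 'aabe': d→11
  n11 'aabed': c→12
  n12 'aabedc': ·  ←P2
  n13 'c': ·  ←P3
  n14 'ae': c→15
  n15 'aec': a→16
  n16 'aeca': c→17
  n17 'aecac': a→18
  n18 'aecaca': ·  ←P4
  n19 'd': c→20
  n20 'dc': ·  ←P5

Failure links (BFS by depth):
  fail(1) 'e': from fail(0)=0 chase 'e': 0 ⇒ 0;  out=∅∪out(0)=∅
  fail(7) 'a': from fail(0)=0 chase 'a': 0 ⇒ 0;  out=∅∪out(0)=∅
  fail(13) 'c': from fail(0)=0 chase 'c': 0 ⇒ 0;  out={3}∪out(0)={3}
  fail(19) 'd': from fail(0)=0 chase 'd': 0 ⇒ 0;  out=∅∪out(0)=∅
  fail(2) 'ea': from fail(1)=0 chase 'a': 0 ⇒ 7;  out=∅∪out(7)=∅
  fail(5) 'ed': from fail(1)=0 chase 'd': 0 ⇒ 19;  out=∅∪out(19)=∅
  fail(8) 'aa': from fail(7)=0 chase 'a': 0 ⇒ 7;  out=∅∪out(7)=∅
  fail(14) 'ae': from fail(7)=0 chase 'e': 0 ⇒ 1;  out=∅∪out(1)=∅
  fail(20) 'dc': from fail(19)=0 chase 'c': 0 ⇒ 13;  out={5}∪out(13)={3,5}
  fail(3) 'eaa': from fail(2)=7 chase 'a': 7 ⇒ 8;  out=∅∪out(8)=∅
  fail(6) 'edc': from fail(5)=19 chase 'c': 19 ⇒ 20;  out={1}∪out(20)={1,3,5}
  fail(9) 'aab': from fail(8)=7 chase 'b': 7→0 ⇒ 0;  out=∅∪out(0)=∅
  fail(15) 'aec': from fail(14)=1 chase 'c': 1→0 ⇒ 13;  out=∅∪out(13)={3}
  fail(4) 'eaab': from fail(3)=8 chase 'b': 8 ⇒ 9;  out={0}∪out(9)={0}
  fail(10) 'aabe': from fail(9)=0 chase 'e': 0 ⇒ 1;  out=∅∪out(1)=∅
  fail(16) 'aeca': from fail(15)=13 chase 'a': 13→0 ⇒ 7;  out=∅∪out(7)=∅
  fail(11) 'aabed': from fail(10)=1 chase 'd': 1 ⇒ 5;  out=∅∪out(5)=∅
  fail(17) 'aecac': from fail(16)=7 chase 'c': 7→0 ⇒ 13;  out=∅∪out(13)={3}
  fail(12) 'aabedc': from fail(11)=5 chase 'c': 5 ⇒ 6;  out={2}∪out(6)={1,2,3,5}
  fail(18) 'aecaca': from fail(17)=13 chase 'a': 13→0 ⇒ 7;  out={4}∪out(7)={4}

Scan:
[0] read 'c'  n0⇒n13  → match P3@[0:0]
[1] read 'd'  n13⇒n19 (fail-walked)
[2] read 'd'  n19⇒n19 (fail-walked)
[3] read 'e'  n19⇒n1 (fail-walked)
[4] read 'a'  n1⇒n2
[5] read 'a'  n2⇒n3
[6] read 'b'  n3⇒n4  → match P0@[3:6]
[7] read 'e'  n4⇒n10 (fail-walked)
[8] read 'd'  n10⇒n11
[9] read 'c'  n11⇒n12  → match P1@[7:9],P2@[4:9],P3@[9:9],P5@[8:9]
[10] read 'e'  n12⇒n1 (fail-walked)
[11] read 'd'  n1⇒n5
[12] read 'c'  n5⇒n6  → match P1@[10:12],P3@[12:12],P5@[11:12]
[13] read 'c'  n6⇒n13 (fail-walked)  → match P3@[13:13]
[14] read 'd'  n13⇒n19 (fail-walked)
[15] read 'c'  n19⇒n20  → match P3@[15:15],P5@[14:15]
[16] read 'a'  n20⇒n7 (fail-walked)
[17] read 'a'  n7⇒n8
[18] read 'a'  n8⇒n8 (fail-walked)
[19] read 'b'  n8⇒n9
[20] read 'e'  n9⇒n10
[21] read 'd'  n10⇒n11
[22] read 'c'  n11⇒n12  → match P1@[20:22],P2@[17:22],P3@[22:22],P5@[21:22]
[23] read 'c'  n12⇒n13 (fail-walked)  → match P3@[23:23]
[24] read 'e'  n13⇒n1 (fail-walked)
[25] read 'a'  n1⇒n2
[26] read 'a'  n2⇒n3
[27] read 'b'  n3⇒n4  → match P0@[24:27]
[28] read 'a'  n4⇒n7 (fail-walked)
[29] read 'a'  n7⇒n8
[30] read 'b'  n8⇒n9
[31] read 'e'  n9⇒n10
[32] read 'd'  n10⇒n11
[33] read 'c'  n11⇒n12  → match P1@[31:33],P2@[28:33],P3@[33:33],P5@[32:33]
[34] read 'c'  n12⇒n13 (fail-walked)  → match P3@[34:34]
[35] read 'c'  n13⇒n13 (fail-walked)  → match P3@[35:35]
[36] read 'a'  n13⇒n7 (fail-walked)
[37] read 'a'  n7⇒n8
[38] read 'b'  n8⇒n9
[39] read 'e'  n9⇒n10
[40] read 'd'  n10⇒n11
[41] read 'c'  n11⇒n12  → match P1@[39:41],P2@[36:41],P3@[41:41],P5@[40:41]
[42] read 'd'  n12⇒n19 (fail-walked)
[43] read 'c'  n19⇒n20  → match P3@[43:43],P5@[42:43]
[44] read 'b'  n20⇒n0 (fail-walked)
[45] read 'd'  n0⇒n19
[46] read 'c'  n19⇒n20  → match P3@[46:46],P5@[45:46]
[47] read 'a'  n20⇒n7 (fail-walked)
[48] read 'e'  n7⇒n14
[49] read 'c'  n14⇒n15  → match P3@[49:49]
[50] read 'a'  n15⇒n16
[51] read 'c'  n16⇒n17  → match P3@[51:51]
[52] read 'a'  n17⇒n18  → match P4@[47:52]
[53] read 'c'  n18⇒n13 (fail-walked)  → match P3@[53:53]
[54] read 'd'  n13⇒n19 (fail-walked)
[55] read 'e'  n19⇒n1 (fail-walked)
[56] read 'd'  n1⇒n5

Matches: [[0,3],[6,0],[9,1],[9,2],[9,3],[9,5],[12,1],[12,3],[12,5],[13,3],[15,3],[15,5],[22,1],[22,2],[22,3],[22,5],[23,3],[27,0],[33,1],[33,2],[33,3],[33,5],[34,3],[35,3],[41,1],[41,2],[41,3],[41,5],[43,3],[43,5],[46,3],[46,5],[49,3],[51,3],[52,4],[53,3]]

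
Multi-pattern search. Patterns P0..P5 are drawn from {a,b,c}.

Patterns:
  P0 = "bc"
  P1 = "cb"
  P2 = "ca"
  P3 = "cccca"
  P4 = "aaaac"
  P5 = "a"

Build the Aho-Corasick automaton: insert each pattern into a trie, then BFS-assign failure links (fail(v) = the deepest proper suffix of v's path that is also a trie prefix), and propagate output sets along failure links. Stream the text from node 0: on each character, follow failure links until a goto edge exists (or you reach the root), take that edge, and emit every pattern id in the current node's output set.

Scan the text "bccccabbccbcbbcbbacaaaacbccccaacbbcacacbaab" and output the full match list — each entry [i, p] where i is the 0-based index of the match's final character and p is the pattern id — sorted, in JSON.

Construct AC machine:
Trie (insert patterns):
  0='ε' goto a→10 b→1 c→3
  1='b' goto c→2
  2='bc' goto ·  [P0 ends]
  3='c' goto a→5 b→4 c→6
  4='cb' goto ·  [P1 ends]
  5='ca' goto ·  [P2 ends]
  6='cc' goto c→7
  7='ccc' goto c→8
  8='cccc' goto a→9
  9='cccca' goto ·  [P3 ends]
  10='a' goto a→11  [P5 ends]
  11='aa' goto a→12
  12='aaa' goto a→13
  13='aaaa' goto c→14
  14='aaaac' goto ·  [P4 ends]

Failure links (BFS by depth):
  fail(1) 'b': from fail(0)=0 chase 'b': 0 ⇒ 0;  out=∅∪out(0)=∅
  fail(3) 'c': from fail(0)=0 chase 'c': 0 ⇒ 0;  out=∅∪out(0)=∅
  fail(10) 'a': from fail(0)=0 chase 'a': 0 ⇒ 0;  out={5}∪out(0)={5}
  fail(2) 'bc': from fail(1)=0 chase 'c': 0 ⇒ 3;  out={0}∪out(3)={0}
  fail(4) 'cb': from fail(3)=0 chase 'b': 0 ⇒ 1;  out={1}∪out(1)={1}
  fail(5) 'ca': from fail(3)=0 chase 'a': 0 ⇒ 10;  out={2}∪out(10)={2,5}
  fail(6) 'cc': from fail(3)=0 chase 'c': 0 ⇒ 3;  out=∅∪out(3)=∅
  fail(11) 'aa': from fail(10)=0 chase 'a': 0 ⇒ 10;  out=∅∪out(10)={5}
  fail(7) 'ccc': from fail(6)=3 chase 'c': 3 ⇒ 6;  out=∅∪out(6)=∅
  fail(12) 'aaa': from fail(11)=10 chase 'a': 10 ⇒ 11;  out=∅∪out(11)={5}
  fail(8) 'cccc': from fail(7)=6 chase 'c': 6 ⇒ 7;  out=∅∪out(7)=∅
  fail(13) 'aaaa': from fail(12)=11 chase 'a': 11 ⇒ 12;  out=∅∪out(12)={5}
  fail(9) 'cccca': from fail(8)=7 chase 'a': 7→6→3 ⇒ 5;  out={3}∪out(5)={2,3,5}
  fail(14) 'aaaac': from fail(13)=12 chase 'c': 12→11→10→0 ⇒ 3;  out={4}∪out(3)={4}

Run:
[0] read 'b'  n0⇒n1
[1] read 'c'  n1⇒n2  ** P0@[0:1]
[2] read 'c'  n2⇒n6 (fail-walked)
[3] read 'c'  n6⇒n7
[4] read 'c'  n7⇒n8
[5] read 'a'  n8⇒n9  ** P2@[4:5],P3@[1:5],P5@[5:5]
[6] read 'b'  n9⇒n1 (fail-walked)
[7] read 'b'  n1⇒n1 (fail-walked)
[8] read 'c'  n1⇒n2  ** P0@[7:8]
[9] read 'c'  n2⇒n6 (fail-walked)
[10] read 'b'  n6⇒n4 (fail-walked)  ** P1@[9:10]
[11] read 'c'  n4⇒n2 (fail-walked)  ** P0@[10:11]
[12] read 'b'  n2⇒n4 (fail-walked)  ** P1@[11:12]
[13] read 'b'  n4⇒n1 (fail-walked)
[14] read 'c'  n1⇒n2  ** P0@[13:14]
[15] read 'b'  n2⇒n4 (fail-walked)  ** P1@[14:15]
[16] read 'b'  n4⇒n1 (fail-walked)
[17] read 'a'  n1⇒n10 (fail-walked)  ** P5@[17:17]
[18] read 'c'  n10⇒n3 (fail-walked)
[19] read 'a'  n3⇒n5  ** P2@[18:19],P5@[19:19]
[20] read 'a'  n5⇒n11 (fail-walked)  ** P5@[20:20]
[21] read 'a'  n11⇒n12  ** P5@[21:21]
[22] read 'a'  n12⇒n13  ** P5@[22:22]
[23] read 'c'  n13⇒n14  ** P4@[19:23]
[24] read 'b'  n14⇒n4 (fail-walked)  ** P1@[23:24]
[25] read 'c'  n4⇒n2 (fail-walked)  ** P0@[24:25]
[26] read 'c'  n2⇒n6 (fail-walked)
[27] read 'c'  n6⇒n7
[28] read 'c'  n7⇒n8
[29] read 'a'  n8⇒n9  ** P2@[28:29],P3@[25:29],P5@[29:29]
[30] read 'a'  n9⇒n11 (fail-walked)  ** P5@[30:30]
[31] read 'c'  n11⇒n3 (fail-walked)
[32] read 'b'  n3⇒n4  ** P1@[31:32]
[33] read 'b'  n4⇒n1 (fail-walked)
[34] read 'c'  n1⇒n2  ** P0@[33:34]
[35] read 'a'  n2⇒n5 (fail-walked)  ** P2@[34:35],P5@[35:35]
[36] read 'c'  n5⇒n3 (fail-walked)
[37] read 'a'  n3⇒n5  ** P2@[36:37],P5@[37:37]
[38] read 'c'  n5⇒n3 (fail-walked)
[39] read 'b'  n3⇒n4  ** P1@[38:39]
[40] read 'a'  n4⇒n10 (fail-walked)  ** P5@[40:40]
[41] read 'a'  n10⇒n11  ** P5@[41:41]
[42] read 'b'  n11⇒n1 (fail-walked)

Matches: [[1,0],[5,2],[5,3],[5,5],[8,0],[10,1],[11,0],[12,1],[14,0],[15,1],[17,5],[19,2],[19,5],[20,5],[21,5],[22,5],[23,4],[24,1],[25,0],[29,2],[29,3],[29,5],[30,5],[32,1],[34,0],[35,2],[35,5],[37,2],[37,5],[39,1],[40,5],[41,5]]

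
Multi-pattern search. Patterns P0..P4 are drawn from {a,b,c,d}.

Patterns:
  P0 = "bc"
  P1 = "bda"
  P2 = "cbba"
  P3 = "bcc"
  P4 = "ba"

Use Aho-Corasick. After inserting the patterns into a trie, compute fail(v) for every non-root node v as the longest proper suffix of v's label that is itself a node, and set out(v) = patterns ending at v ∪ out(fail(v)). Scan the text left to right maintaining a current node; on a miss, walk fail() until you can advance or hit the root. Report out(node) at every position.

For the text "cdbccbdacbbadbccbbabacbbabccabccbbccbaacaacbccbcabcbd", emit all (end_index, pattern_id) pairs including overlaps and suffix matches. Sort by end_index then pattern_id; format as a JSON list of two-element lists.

Build automaton:
Trie nodes:
  n0 'ε': b→1 c→5
  n1 'b': a→10 c→2 d→3
  n2 'bc': c→9  ←P0
  n3 'bd': a→4
  n4 'bda': ·  ←P1
  n5 'c': b→6
  n6 'cb': b→7
  n7 'cbb': a→8
  n8 'cbba': ·  ←P2
  n9 'bcc': ·  ←P3
  n10 'ba': ·  ←P4

BFS fail/out derivation:
  n1('b'): parent n0 fail=0; on 'b' 0 → fail=0;  out ∅∪∅=∅
  n5('c'): parent n0 fail=0; on 'c' 0 → fail=0;  out ∅∪∅=∅
  n2('bc'): parent n1 fail=0; on 'c' 0 → fail=5;  out {0}∪∅={0}
  n3('bd'): parent n1 fail=0; on 'd' 0 → fail=0;  out ∅∪∅=∅
  n6('cb'): parent n5 fail=0; on 'b' 0 → fail=1;  out ∅∪∅=∅
  n10('ba'): parent n1 fail=0; on 'a' 0 → fail=0;  out {4}∪∅={4}
  n4('bda'): parent n3 fail=0; on 'a' 0 → fail=0;  out {1}∪∅={1}
  n7('cbb'): parent n6 fail=1; on 'b' 1→0 → fail=1;  out ∅∪∅=∅
  n9('bcc'): parent n2 fail=5; on 'c' 5→0 → fail=5;  out {3}∪∅={3}
  n8('cbba'): parent n7 fail=1; on 'a' 1 → fail=10;  out {2}∪{4}={2,4}

Run:
[0] read 'c'  n0⇒n5
[1] read 'd'  n5⇒n0 (fail-walked)
[2] read 'b'  n0⇒n1
[3] read 'c'  n1⇒n2  → match P0@[2:3]
[4] read 'c'  n2⇒n9  → match P3@[2:4]
[5] read 'b'  n9⇒n6 (fail-walked)
[6] read 'd'  n6⇒n3 (fail-walked)
[7] read 'a'  n3⇒n4  → match P1@[5:7]
[8] read 'c'  n4⇒n5 (fail-walked)
[9] read 'b'  n5⇒n6
[10] read 'b'  n6⇒n7
[11] read 'a'  n7⇒n8  → match P2@[8:11],P4@[10:11]
[12] read 'd'  n8⇒n0 (fail-walked)
[13] read 'b'  n0⇒n1
[14] read 'c'  n1⇒n2  → match P0@[13:14]
[15] read 'c'  n2⇒n9  → match P3@[13:15]
[16] read 'b'  n9⇒n6 (fail-walked)
[17] read 'b'  n6⇒n7
[18] read 'a'  n7⇒n8  → match P2@[15:18],P4@[17:18]
[19] read 'b'  n8⇒n1 (fail-walked)
[20] read 'a'  n1⇒n10  → match P4@[19:20]
[21] read 'c'  n10⇒n5 (fail-walked)
[22] read 'b'  n5⇒n6
[23] read 'b'  n6⇒n7
[24] read 'a'  n7⇒n8  → match P2@[21:24],P4@[23:24]
[25] read 'b'  n8⇒n1 (fail-walked)
[26] read 'c'  n1⇒n2  → match P0@[25:26]
[27] read 'c'  n2⇒n9  → match P3@[25:27]
[28] read 'a'  n9⇒n0 (fail-walked)
[29] read 'b'  n0⇒n1
[30] read 'c'  n1⇒n2  → match P0@[29:30]
[31] read 'c'  n2⇒n9  → match P3@[29:31]
[32] read 'b'  n9⇒n6 (fail-walked)
[33] read 'b'  n6⇒n7
[34] read 'c'  n7⇒n2 (fail-walked)  → match P0@[33:34]
[35] read 'c'  n2⇒n9  → match P3@[33:35]
[36] read 'b'  n9⇒n6 (fail-walked)
[37] read 'a'  n6⇒n10 (fail-walked)  → match P4@[36:37]
[38] read 'a'  n10⇒n0 (fail-walked)
[39] read 'c'  n0⇒n5
[40] read 'a'  n5⇒n0 (fail-walked)
[41] read 'a'  n0⇒n0
[42] read 'c'  n0⇒n5
[43] read 'b'  n5⇒n6
[44] read 'c'  n6⇒n2 (fail-walked)  → match P0@[43:44]
[45] read 'c'  n2⇒n9  → match P3@[43:45]
[46] read 'b'  n9⇒n6 (fail-walked)
[47] read 'c'  n6⇒n2 (fail-walked)  → match P0@[46:47]
[48] read 'a'  n2⇒n0 (fail-walked)
[49] read 'b'  n0⇒n1
[50] read 'c'  n1⇒n2  → match P0@[49:50]
[51] read 'b'  n2⇒n6 (fail-walked)
[52] read 'd'  n6⇒n3 (fail-walked)

Matches: [[3,0],[4,3],[7,1],[11,2],[11,4],[14,0],[15,3],[18,2],[18,4],[20,4],[24,2],[24,4],[26,0],[27,3],[30,0],[31,3],[34,0],[35,3],[37,4],[44,0],[45,3],[47,0],[50,0]]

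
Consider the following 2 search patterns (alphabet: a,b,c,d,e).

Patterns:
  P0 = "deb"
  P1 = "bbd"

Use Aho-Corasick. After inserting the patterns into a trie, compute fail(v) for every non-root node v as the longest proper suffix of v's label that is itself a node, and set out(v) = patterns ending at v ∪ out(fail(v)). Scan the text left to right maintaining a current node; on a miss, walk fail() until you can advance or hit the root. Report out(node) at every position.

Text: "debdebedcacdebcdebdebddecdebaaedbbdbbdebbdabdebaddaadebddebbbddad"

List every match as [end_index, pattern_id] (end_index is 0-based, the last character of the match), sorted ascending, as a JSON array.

Construct AC machine:
Trie (insert patterns):
  n0 'ε': b→4 d→1
  n1 'd': e→2
  n2 'de': b→3
  n3 'deb': ·  [P0 ends]
  n4 'b': b→5
  n5 'bb': d→6
  n6 'bbd': ·  [P1 ends]

Failure links (BFS by depth):
  n1('d'): parent n0 fail=0; on 'd' 0 → fail=0;  out ∅∪∅=∅
  n4('b'): parent n0 fail=0; on 'b' 0 → fail=0;  out ∅∪∅=∅
  n2('de'): parent n1 fail=0; on 'e' 0 → fail=0;  out ∅∪∅=∅
  n5('bb'): parent n4 fail=0; on 'b' 0 → fail=4;  out ∅∪∅=∅
  n3('deb'): parent n2 fail=0; on 'b' 0 → fail=4;  out {0}∪∅={0}
  n6('bbd'): parent n5 fail=4; on 'd' 4→0 → fail=1;  out {1}∪∅={1}

Run:
[0] read 'd'  n0⇒n1
[1] read 'e'  n1⇒n2
[2] read 'b'  n2⇒n3  ** P0@[0:2]
[3] read 'd'  n3⇒n1 (via fail)
[4] read 'e'  n1⇒n2
[5] read 'b'  n2⇒n3  ** P0@[3:5]
[6] read 'e'  n3⇒n0 (via fail)
[7] read 'd'  n0⇒n1
[8] read 'c'  n1⇒n0 (via fail)
[9] read 'a'  n0⇒n0
[10] read 'c'  n0⇒n0
[11] read 'd'  n0⇒n1
[12] read 'e'  n1⇒n2
[13] read 'b'  n2⇒n3  ** P0@[11:13]
[14] read 'c'  n3⇒n0 (via fail)
[15] read 'd'  n0⇒n1
[16] read 'e'  n1⇒n2
[17] read 'b'  n2⇒n3  ** P0@[15:17]
[18] read 'd'  n3⇒n1 (via fail)
[19] read 'e'  n1⇒n2
[20] read 'b'  n2⇒n3  ** P0@[18:20]
[21] read 'd'  n3⇒n1 (via fail)
[22] read 'd'  n1⇒n1 (via fail)
[23] read 'e'  n1⇒n2
[24] read 'c'  n2⇒n0 (via fail)
[25] read 'd'  n0⇒n1
[26] read 'e'  n1⇒n2
[27] read 'b'  n2⇒n3  ** P0@[25:27]
[28] read 'a'  n3⇒n0 (via fail)
[29] read 'a'  n0⇒n0
[30] read 'e'  n0⇒n0
[31] read 'd'  n0⇒n1
[32] read 'b'  n1⇒n4 (via fail)
[33] read 'b'  n4⇒n5
[34] read 'd'  n5⇒n6  ** P1@[32:34]
[35] read 'b'  n6⇒n4 (via fail)
[36] read 'b'  n4⇒n5
[37] read 'd'  n5⇒n6  ** P1@[35:37]
[38] read 'e'  n6⇒n2 (via fail)
[39] read 'b'  n2⇒n3  ** P0@[37:39]
[40] read 'b'  n3⇒n5 (via fail)
[41] read 'd'  n5⇒n6  ** P1@[39:41]
[42] read 'a'  n6⇒n0 (via fail)
[43] read 'b'  n0⇒n4
[44] read 'd'  n4⇒n1 (via fail)
[45] read 'e'  n1⇒n2
[46] read 'b'  n2⇒n3  ** P0@[44:46]
[47] read 'a'  n3⇒n0 (via fail)
[48] read 'd'  n0⇒n1
[49] read 'd'  n1⇒n1 (via fail)
[50] read 'a'  n1⇒n0 (via fail)
[51] read 'a'  n0⇒n0
[52] read 'd'  n0⇒n1
[53] read 'e'  n1⇒n2
[54] read 'b'  n2⇒n3  ** P0@[52:54]
[55] read 'd'  n3⇒n1 (via fail)
[56] read 'd'  n1⇒n1 (via fail)
[57] read 'e'  n1⇒n2
[58] read 'b'  n2⇒n3  ** P0@[56:58]
[59] read 'b'  n3⇒n5 (via fail)
[60] read 'b'  n5⇒n5 (via fail)
[61] read 'd'  n5⇒n6  ** P1@[59:61]
[62] read 'd'  n6⇒n1 (via fail)
[63] read 'a'  n1⇒n0 (via fail)
[64] read 'd'  n0⇒n1

Result: [[2,0],[5,0],[13,0],[17,0],[20,0],[27,0],[34,1],[37,1],[39,0],[41,1],[46,0],[54,0],[58,0],[61,1]]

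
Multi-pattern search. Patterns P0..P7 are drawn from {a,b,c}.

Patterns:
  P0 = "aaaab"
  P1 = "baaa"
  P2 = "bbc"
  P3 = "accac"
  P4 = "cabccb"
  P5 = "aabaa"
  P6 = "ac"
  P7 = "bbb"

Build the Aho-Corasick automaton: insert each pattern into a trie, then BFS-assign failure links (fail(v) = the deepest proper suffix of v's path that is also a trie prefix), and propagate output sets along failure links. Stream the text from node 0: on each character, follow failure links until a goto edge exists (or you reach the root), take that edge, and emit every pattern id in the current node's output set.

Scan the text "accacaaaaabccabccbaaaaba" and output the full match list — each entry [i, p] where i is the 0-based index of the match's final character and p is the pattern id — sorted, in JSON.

Build:
Trie (insert patterns):
  0='ε' goto a→1 b→6 c→16
  1='a' goto a→2 c→12
  2='aa' goto a→3 b→22
  3='aaa' goto a→4
  4='aaaa' goto b→5
  5='aaaab' goto ·  ←P0
  6='b' goto a→7 b→10
  7='ba' goto a→8
  8='baa' goto a→9
  9='baaa' goto ·  ←P1
  10='bb' goto b→25 c→11
  11='bbc' goto ·  ←P2
  12='ac' goto c→13  ←P6
  13='acc' goto a→14
  14='acca' goto c→15
  15='accac' goto ·  ←P3
  16='c' goto a→17
  17='ca' goto b→18
  18='cab' goto c→19
  19='cabc' goto c→20
  20='cabcc' goto b→21
  21='cabccb' goto ·  ←P4
  22='aab' goto a→23
  23='aaba' goto a→24
  24='aabaa' goto ·  ←P5
  25='bbb' goto ·  ←P7

Failure links (BFS by depth):
  fail(1) 'a': from fail(0)=0 chase 'a': 0 ⇒ 0;  out=∅∪out(0)=∅
  fail(6) 'b': from fail(0)=0 chase 'b': 0 ⇒ 0;  out=∅∪out(0)=∅
  fail(16) 'c': from fail(0)=0 chase 'c': 0 ⇒ 0;  out=∅∪out(0)=∅
  fail(2) 'aa': from fail(1)=0 chase 'a': 0 ⇒ 1;  out=∅∪out(1)=∅
  fail(7) 'ba': from fail(6)=0 chase 'a': 0 ⇒ 1;  out=∅∪out(1)=∅
  fail(10) 'bb': from fail(6)=0 chase 'b': 0 ⇒ 6;  out=∅∪out(6)=∅
  fail(12) 'ac': from fail(1)=0 chase 'c': 0 ⇒ 16;  out={6}∪out(16)={6}
  fail(17) 'ca': from fail(16)=0 chase 'a': 0 ⇒ 1;  out=∅∪out(1)=∅
  fail(3) 'aaa': from fail(2)=1 chase 'a': 1 ⇒ 2;  out=∅∪out(2)=∅
  fail(8) 'baa': from fail(7)=1 chase 'a': 1 ⇒ 2;  out=∅∪out(2)=∅
  fail(11) 'bbc': from fail(10)=6 chase 'c': 6→0 ⇒ 16;  out={2}∪out(16)={2}
  fail(13) 'acc': from fail(12)=16 chase 'c': 16→0 ⇒ 16;  out=∅∪out(16)=∅
  fail(18) 'cab': from fail(17)=1 chase 'b': 1→0 ⇒ 6;  out=∅∪out(6)=∅
  fail(22) 'aab': from fail(2)=1 chase 'b': 1→0 ⇒ 6;  out=∅∪out(6)=∅
  fail(25) 'bbb': from fail(10)=6 chase 'b': 6 ⇒ 10;  out={7}∪out(10)={7}
  fail(4) 'aaaa': from fail(3)=2 chase 'a': 2 ⇒ 3;  out=∅∪out(3)=∅
  fail(9) 'baaa': from fail(8)=2 chase 'a': 2 ⇒ 3;  out={1}∪out(3)={1}
  fail(14) 'acca': from fail(13)=16 chase 'a': 16 ⇒ 17;  out=∅∪out(17)=∅
  fail(19) 'cabc': from fail(18)=6 chase 'c': 6→0 ⇒ 16;  out=∅∪out(16)=∅
  fail(23) 'aaba': from fail(22)=6 chase 'a': 6 ⇒ 7;  out=∅∪out(7)=∅
  fail(5) 'aaaab': from fail(4)=3 chase 'b': 3→2 ⇒ 22;  out={0}∪out(22)={0}
  fail(15) 'accac': from fail(14)=17 chase 'c': 17→1 ⇒ 12;  out={3}∪out(12)={3,6}
  fail(20) 'cabcc': from fail(19)=16 chase 'c': 16→0 ⇒ 16;  out=∅∪out(16)=∅
  fail(24) 'aabaa': from fail(23)=7 chase 'a': 7 ⇒ 8;  out={5}∪out(8)={5}
  fail(21) 'cabccb': from fail(20)=16 chase 'b': 16→0 ⇒ 6;  out={4}∪out(6)={4}

Text stream:
[0] read 'a'  n0⇒n1
[1] read 'c'  n1⇒n12  → match P6@[0:1]
[2] read 'c'  n12⇒n13
[3] read 'a'  n13⇒n14
[4] read 'c'  n14⇒n15  → match P3@[0:4],P6@[3:4]
[5] read 'a'  n15⇒n17 (fail-walked)
[6] read 'a'  n17⇒n2 (fail-walked)
[7] read 'a'  n2⇒n3
[8] read 'a'  n3⇒n4
[9] read 'a'  n4⇒n4 (fail-walked)
[10] read 'b'  n4⇒n5  → match P0@[6:10]
[11] read 'c'  n5⇒n16 (fail-walked)
[12] read 'c'  n16⇒n16 (fail-walked)
[13] read 'a'  n16⇒n17
[14] read 'b'  n17⇒n18
[15] read 'c'  n18⇒n19
[16] read 'c'  n19⇒n20
[17] read 'b'  n20⇒n21  → match P4@[12:17]
[18] read 'a'  n21⇒n7 (fail-walked)
[19] read 'a'  n7⇒n8
[20] read 'a'  n8⇒n9  → match P1@[17:20]
[21] read 'a'  n9⇒n4 (fail-walked)
[22] read 'b'  n4⇒n5  → match P0@[18:22]
[23] read 'a'  n5⇒n23 (fail-walked)

Result: [[1,6],[4,3],[4,6],[10,0],[17,4],[20,1],[22,0]]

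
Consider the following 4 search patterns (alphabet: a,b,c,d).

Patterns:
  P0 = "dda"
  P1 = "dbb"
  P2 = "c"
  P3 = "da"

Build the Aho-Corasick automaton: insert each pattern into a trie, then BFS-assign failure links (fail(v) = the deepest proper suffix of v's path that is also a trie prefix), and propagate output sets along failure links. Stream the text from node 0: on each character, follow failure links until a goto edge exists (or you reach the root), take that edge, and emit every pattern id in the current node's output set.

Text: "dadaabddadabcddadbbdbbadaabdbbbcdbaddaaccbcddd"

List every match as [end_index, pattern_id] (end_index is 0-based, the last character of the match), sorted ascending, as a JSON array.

Construct AC machine:
Trie nodes:
  n0 'ε': c→6 d→1
  n1 'd': a→7 b→4 d→2
  n2 'dd': a→3
  n3 'dda': ·  ←P0
  n4 'db': b→5
  n5 'dbb': ·  ←P1
  n6 'c': ·  ←P2
  n7 'da': ·  ←P3

BFS fail/out derivation:
  fail(1) 'd': from fail(0)=0 chase 'd': 0 ⇒ 0;  out=∅∪out(0)=∅
  fail(6) 'c': from fail(0)=0 chase 'c': 0 ⇒ 0;  out={2}∪out(0)={2}
  fail(2) 'dd': from fail(1)=0 chase 'd': 0 ⇒ 1;  out=∅∪out(1)=∅
  fail(4) 'db': from fail(1)=0 chase 'b': 0 ⇒ 0;  out=∅∪out(0)=∅
  fail(7) 'da': from fail(1)=0 chase 'a': 0 ⇒ 0;  out={3}∪out(0)={3}
  fail(3) 'dda': from fail(2)=1 chase 'a': 1 ⇒ 7;  out={0}∪out(7)={0,3}
  fail(5) 'dbb': from fail(4)=0 chase 'b': 0 ⇒ 0;  out={1}∪out(0)={1}

Scan:
pos 0 'd': at 1
pos 1 'a': at 7  emit P3@[0:1]
pos 2 'd': at 1 ·f
pos 3 'a': at 7  emit P3@[2:3]
pos 4 'a': at 0 ·f
pos 5 'b': at 0
pos 6 'd': at 1
pos 7 'd': at 2
pos 8 'a': at 3  emit P0@[6:8],P3@[7:8]
pos 9 'd': at 1 ·f
pos 10 'a': at 7  emit P3@[9:10]
pos 11 'b': at 0 ·f
pos 12 'c': at 6  emit P2@[12:12]
pos 13 'd': at 1 ·f
pos 14 'd': at 2
pos 15 'a': at 3  emit P0@[13:15],P3@[14:15]
pos 16 'd': at 1 ·f
pos 17 'b': at 4
pos 18 'b': at 5  emit P1@[16:18]
pos 19 'd': at 1 ·f
pos 20 'b': at 4
pos 21 'b': at 5  emit P1@[19:21]
pos 22 'a': at 0 ·f
pos 23 'd': at 1
pos 24 'a': at 7  emit P3@[23:24]
pos 25 'a': at 0 ·f
pos 26 'b': at 0
pos 27 'd': at 1
pos 28 'b': at 4
pos 29 'b': at 5  emit P1@[27:29]
pos 30 'b': at 0 ·f
pos 31 'c': at 6  emit P2@[31:31]
pos 32 'd': at 1 ·f
pos 33 'b': at 4
pos 34 'a': at 0 ·f
pos 35 'd': at 1
pos 36 'd': at 2
pos 37 'a': at 3  emit P0@[35:37],P3@[36:37]
pos 38 'a': at 0 ·f
pos 39 'c': at 6  emit P2@[39:39]
pos 40 'c': at 6 ·f  emit P2@[40:40]
pos 41 'b': at 0 ·f
pos 42 'c': at 6  emit P2@[42:42]
pos 43 'd': at 1 ·f
pos 44 'd': at 2
pos 45 'd': at 2 ·f

All matches (sorted): [[1,3],[3,3],[8,0],[8,3],[10,3],[12,2],[15,0],[15,3],[18,1],[21,1],[24,3],[29,1],[31,2],[37,0],[37,3],[39,2],[40,2],[42,2]]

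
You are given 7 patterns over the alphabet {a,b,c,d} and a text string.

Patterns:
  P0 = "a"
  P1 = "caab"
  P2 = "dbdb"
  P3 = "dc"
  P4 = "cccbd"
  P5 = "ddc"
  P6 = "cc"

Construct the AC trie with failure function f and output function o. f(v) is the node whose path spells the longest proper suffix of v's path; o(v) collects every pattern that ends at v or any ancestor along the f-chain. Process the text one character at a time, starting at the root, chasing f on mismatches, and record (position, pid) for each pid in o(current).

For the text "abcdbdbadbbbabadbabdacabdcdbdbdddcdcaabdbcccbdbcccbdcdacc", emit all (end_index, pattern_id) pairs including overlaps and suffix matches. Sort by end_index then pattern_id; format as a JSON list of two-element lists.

Build automaton:
Trie nodes:
  0='ε' goto a→1 c→2 d→6
  1='a' goto ·  [P0 ends]
  2='c' goto a→3 c→11
  3='ca' goto a→4
  4='caa' goto b→5
  5='caab' goto ·  [P1 ends]
  6='d' goto b→7 c→10 d→15
  7='db' goto d→8
  8='dbd' goto b→9
  9='dbdb' goto ·  [P2 ends]
  10='dc' goto ·  [P3 ends]
  11='cc' goto c→12  [P6 ends]
  12='ccc' goto b→13
  13='cccb' goto d→14
  14='cccbd' goto ·  [P4 ends]
  15='dd' goto c→16
  16='ddc' goto ·  [P5 ends]

Failure links (BFS by depth):
  n1('a'): parent n0 fail=0; on 'a' 0 → fail=0;  out {0}∪∅={0}
  n2('c'): parent n0 fail=0; on 'c' 0 → fail=0;  out ∅∪∅=∅
  n6('d'): parent n0 fail=0; on 'd' 0 → fail=0;  out ∅∪∅=∅
  n3('ca'): parent n2 fail=0; on 'a' 0 → fail=1;  out ∅∪{0}={0}
  n7('db'): parent n6 fail=0; on 'b' 0 → fail=0;  out ∅∪∅=∅
  n10('dc'): parent n6 fail=0; on 'c' 0 → fail=2;  out {3}∪∅={3}
  n11('cc'): parent n2 fail=0; on 'c' 0 → fail=2;  out {6}∪∅={6}
  n15('dd'): parent n6 fail=0; on 'd' 0 → fail=6;  out ∅∪∅=∅
  n4('caa'): parent n3 fail=1; on 'a' 1→0 → fail=1;  out ∅∪{0}={0}
  n8('dbd'): parent n7 fail=0; on 'd' 0 → fail=6;  out ∅∪∅=∅
  n12('ccc'): parent n11 fail=2; on 'c' 2 → fail=11;  out ∅∪{6}={6}
  n16('ddc'): parent n15 fail=6; on 'c' 6 → fail=10;  out {5}∪{3}={3,5}
  n5('caab'): parent n4 fail=1; on 'b' 1→0 → fail=0;  out {1}∪∅={1}
  n9('dbdb'): parent n8 fail=6; on 'b' 6 → fail=7;  out {2}∪∅={2}
  n13('cccb'): parent n12 fail=11; on 'b' 11→2→0 → fail=0;  out ∅∪∅=∅
  n14('cccbd'): parent n13 fail=0; on 'd' 0 → fail=6;  out {4}∪∅={4}

Text stream:
i=0 'a': node 0→1  → match P0@[0:0]
i=1 'b': node 1→0 (fail-walked)
i=2 'c': node 0→2
i=3 'd': node 2→6 (fail-walked)
i=4 'b': node 6→7
i=5 'd': node 7→8
i=6 'b': node 8→9  → match P2@[3:6]
i=7 'a': node 9→1 (fail-walked)  → match P0@[7:7]
i=8 'd': node 1→6 (fail-walked)
i=9 'b': node 6→7
i=10 'b': node 7→0 (fail-walked)
i=11 'b': node 0→0
i=12 'a': node 0→1  → match P0@[12:12]
i=13 'b': node 1→0 (fail-walked)
i=14 'a': node 0→1  → match P0@[14:14]
i=15 'd': node 1→6 (fail-walked)
i=16 'b': node 6→7
i=17 'a': node 7→1 (fail-walked)  → match P0@[17:17]
i=18 'b': node 1→0 (fail-walked)
i=19 'd': node 0→6
i=20 'a': node 6→1 (fail-walked)  → match P0@[20:20]
i=21 'c': node 1→2 (fail-walked)
i=22 'a': node 2→3  → match P0@[22:22]
i=23 'b': node 3→0 (fail-walked)
i=24 'd': node 0→6
i=25 'c': node 6→10  → match P3@[24:25]
i=26 'd': node 10→6 (fail-walked)
i=27 'b': node 6→7
i=28 'd': node 7→8
i=29 'b': node 8→9  → match P2@[26:29]
i=30 'd': node 9→8 (fail-walked)
i=31 'd': node 8→15 (fail-walked)
i=32 'd': node 15→15 (fail-walked)
i=33 'c': node 15→16  → match P3@[32:33],P5@[31:33]
i=34 'd': node 16→6 (fail-walked)
i=35 'c': node 6→10  → match P3@[34:35]
i=36 'a': node 10→3 (fail-walked)  → match P0@[36:36]
i=37 'a': node 3→4  → match P0@[37:37]
i=38 'b': node 4→5  → match P1@[35:38]
i=39 'd': node 5→6 (fail-walked)
i=40 'b': node 6→7
i=41 'c': node 7→2 (fail-walked)
i=42 'c': node 2→11  → match P6@[41:42]
i=43 'c': node 11→12  → match P6@[42:43]
i=44 'b': node 12→13
i=45 'd': node 13→14  → match P4@[41:45]
i=46 'b': node 14→7 (fail-walked)
i=47 'c': node 7→2 (fail-walked)
i=48 'c': node 2→11  → match P6@[47:48]
i=49 'c': node 11→12  → match P6@[48:49]
i=50 'b': node 12→13
i=51 'd': node 13→14  → match P4@[47:51]
i=52 'c': node 14→10 (fail-walked)  → match P3@[51:52]
i=53 'd': node 10→6 (fail-walked)
i=54 'a': node 6→1 (fail-walked)  → match P0@[54:54]
i=55 'c': node 1→2 (fail-walked)
i=56 'c': node 2→11  → match P6@[55:56]

All matches (sorted): [[0,0],[6,2],[7,0],[12,0],[14,0],[17,0],[20,0],[22,0],[25,3],[29,2],[33,3],[33,5],[35,3],[36,0],[37,0],[38,1],[42,6],[43,6],[45,4],[48,6],[49,6],[51,4],[52,3],[54,0],[56,6]]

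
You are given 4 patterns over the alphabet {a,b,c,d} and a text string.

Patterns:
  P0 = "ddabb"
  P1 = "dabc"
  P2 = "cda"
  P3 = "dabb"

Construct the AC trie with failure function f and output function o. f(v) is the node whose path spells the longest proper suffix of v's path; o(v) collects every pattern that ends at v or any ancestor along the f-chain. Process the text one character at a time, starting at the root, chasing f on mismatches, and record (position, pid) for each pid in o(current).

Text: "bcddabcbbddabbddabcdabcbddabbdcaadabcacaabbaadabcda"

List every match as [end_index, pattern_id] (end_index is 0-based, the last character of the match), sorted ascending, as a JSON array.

Build automaton:
Trie nodes:
  0='ε' goto c→9 d→1
  1='d' goto a→6 d→2
  2='dd' goto a→3
  3='dda' goto b→4
  4='ddab' goto b→5
  5='ddabb' goto ·  ←P0
  6='da' goto b→7
  7='dab' goto b→12 c→8
  8='dabc' goto ·  ←P1
  9='c' goto d→10
  10='cd' goto a→11
  11='cda' goto ·  ←P2
  12='dabb' goto ·  ←P3

Failure links (BFS by depth):
  fail(1) 'd': from fail(0)=0 chase 'd': 0 ⇒ 0;  out=∅∪out(0)=∅
  fail(9) 'c': from fail(0)=0 chase 'c': 0 ⇒ 0;  out=∅∪out(0)=∅
  fail(2) 'dd': from fail(1)=0 chase 'd': 0 ⇒ 1;  out=∅∪out(1)=∅
  fail(6) 'da': from fail(1)=0 chase 'a': 0 ⇒ 0;  out=∅∪out(0)=∅
  fail(10) 'cd': from fail(9)=0 chase 'd': 0 ⇒ 1;  out=∅∪out(1)=∅
  fail(3) 'dda': from fail(2)=1 chase 'a': 1 ⇒ 6;  out=∅∪out(6)=∅
  fail(7) 'dab': from fail(6)=0 chase 'b': 0 ⇒ 0;  out=∅∪out(0)=∅
  fail(11) 'cda': from fail(10)=1 chase 'a': 1 ⇒ 6;  out={2}∪out(6)={2}
  fail(4) 'ddab': from fail(3)=6 chase 'b': 6 ⇒ 7;  out=∅∪out(7)=∅
  fail(8) 'dabc': from fail(7)=0 chase 'c': 0 ⇒ 9;  out={1}∪out(9)={1}
  fail(12) 'dabb': from fail(7)=0 chase 'b': 0 ⇒ 0;  out={3}∪out(0)={3}
  fail(5) 'ddabb': from fail(4)=7 chase 'b': 7 ⇒ 12;  out={0}∪out(12)={0,3}

Scan:
pos 0 'b': at 0
pos 1 'c': at 9
pos 2 'd': at 10
pos 3 'd': at 2 ·f
pos 4 'a': at 3
pos 5 'b': at 4
pos 6 'c': at 8 ·f  emit P1@[3:6]
pos 7 'b': at 0 ·f
pos 8 'b': at 0
pos 9 'd': at 1
pos 10 'd': at 2
pos 11 'a': at 3
pos 12 'b': at 4
pos 13 'b': at 5  emit P0@[9:13],P3@[10:13]
pos 14 'd': at 1 ·f
pos 15 'd': at 2
pos 16 'a': at 3
pos 17 'b': at 4
pos 18 'c': at 8 ·f  emit P1@[15:18]
pos 19 'd': at 10 ·f
pos 20 'a': at 11  emit P2@[18:20]
pos 21 'b': at 7 ·f
pos 22 'c': at 8  emit P1@[19:22]
pos 23 'b': at 0 ·f
pos 24 'd': at 1
pos 25 'd': at 2
pos 26 'a': at 3
pos 27 'b': at 4
pos 28 'b': at 5  emit P0@[24:28],P3@[25:28]
pos 29 'd': at 1 ·f
pos 30 'c': at 9 ·f
pos 31 'a': at 0 ·f
pos 32 'a': at 0
pos 33 'd': at 1
pos 34 'a': at 6
pos 35 'b': at 7
pos 36 'c': at 8  emit P1@[33:36]
pos 37 'a': at 0 ·f
pos 38 'c': at 9
pos 39 'a': at 0 ·f
pos 40 'a': at 0
pos 41 'b': at 0
pos 42 'b': at 0
pos 43 'a': at 0
pos 44 'a': at 0
pos 45 'd': at 1
pos 46 'a': at 6
pos 47 'b': at 7
pos 48 'c': at 8  emit P1@[45:48]
pos 49 'd': at 10 ·f
pos 50 'a': at 11  emit P2@[48:50]

All matches (sorted): [[6,1],[13,0],[13,3],[18,1],[20,2],[22,1],[28,0],[28,3],[36,1],[48,1],[50,2]]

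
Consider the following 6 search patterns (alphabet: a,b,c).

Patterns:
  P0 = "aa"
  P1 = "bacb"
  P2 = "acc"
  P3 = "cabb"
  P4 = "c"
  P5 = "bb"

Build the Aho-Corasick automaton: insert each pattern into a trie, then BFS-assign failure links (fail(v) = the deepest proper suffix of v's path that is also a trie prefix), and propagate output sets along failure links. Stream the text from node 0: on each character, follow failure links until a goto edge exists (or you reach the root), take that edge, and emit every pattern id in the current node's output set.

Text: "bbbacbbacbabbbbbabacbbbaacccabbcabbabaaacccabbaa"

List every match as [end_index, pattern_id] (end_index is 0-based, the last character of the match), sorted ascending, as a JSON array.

Build automaton:
Trie nodes:
  n0 'ε': a→1 b→3 c→9
  n1 'a': a→2 c→7
  n2 'aa': ·  [P0 ends]
  n3 'b': a→4 b→13
  n4 'ba': c→5
  n5 'bac': b→6
  n6 'bacb': ·  [P1 ends]
  n7 'ac': c→8
  n8 'acc': ·  [P2 ends]
  n9 'c': a→10  [P4 ends]
  n10 'ca': b→11
  n11 'cab': b→12
  n12 'cabb': ·  [P3 ends]
  n13 'bb': ·  [P5 ends]

BFS fail/out derivation:
  n1('a'): parent n0 fail=0; on 'a' 0 → fail=0;  out ∅∪∅=∅
  n3('b'): parent n0 fail=0; on 'b' 0 → fail=0;  out ∅∪∅=∅
  n9('c'): parent n0 fail=0; on 'c' 0 → fail=0;  out {4}∪∅={4}
  n2('aa'): parent n1 fail=0; on 'a' 0 → fail=1;  out {0}∪∅={0}
  n4('ba'): parent n3 fail=0; on 'a' 0 → fail=1;  out ∅∪∅=∅
  n7('ac'): parent n1 fail=0; on 'c' 0 → fail=9;  out ∅∪{4}={4}
  n10('ca'): parent n9 fail=0; on 'a' 0 → fail=1;  out ∅∪∅=∅
  n13('bb'): parent n3 fail=0; on 'b' 0 → fail=3;  out {5}∪∅={5}
  n5('bac'): parent n4 fail=1; on 'c' 1 → fail=7;  out ∅∪{4}={4}
  n8('acc'): parent n7 fail=9; on 'c' 9→0 → fail=9;  out {2}∪{4}={2,4}
  n11('cab'): parent n10 fail=1; on 'b' 1→0 → fail=3;  out ∅∪∅=∅
  n6('bacb'): parent n5 fail=7; on 'b' 7→9→0 → fail=3;  out {1}∪∅={1}
  n12('cabb'): parent n11 fail=3; on 'b' 3 → fail=13;  out {3}∪{5}={3,5}

Run:
[0] read 'b'  n0⇒n3
[1] read 'b'  n3⇒n13  ** P5@[0:1]
[2] read 'b'  n13⇒n13 ·f  ** P5@[1:2]
[3] read 'a'  n13⇒n4 ·f
[4] read 'c'  n4⇒n5  ** P4@[4:4]
[5] read 'b'  n5⇒n6  ** P1@[2:5]
[6] read 'b'  n6⇒n13 ·f  ** P5@[5:6]
[7] read 'a'  n13⇒n4 ·f
[8] read 'c'  n4⇒n5  ** P4@[8:8]
[9] read 'b'  n5⇒n6  ** P1@[6:9]
[10] read 'a'  n6⇒n4 ·f
[11] read 'b'  n4⇒n3 ·f
[12] read 'b'  n3⇒n13  ** P5@[11:12]
[13] read 'b'  n13⇒n13 ·f  ** P5@[12:13]
[14] read 'b'  n13⇒n13 ·f  ** P5@[13:14]
[15] read 'b'  n13⇒n13 ·f  ** P5@[14:15]
[16] read 'a'  n13⇒n4 ·f
[17] read 'b'  n4⇒n3 ·f
[18] read 'a'  n3⇒n4
[19] read 'c'  n4⇒n5  ** P4@[19:19]
[20] read 'b'  n5⇒n6  ** P1@[17:20]
[21] read 'b'  n6⇒n13 ·f  ** P5@[20:21]
[22] read 'b'  n13⇒n13 ·f  ** P5@[21:22]
[23] read 'a'  n13⇒n4 ·f
[24] read 'a'  n4⇒n2 ·f  ** P0@[23:24]
[25] read 'c'  n2⇒n7 ·f  ** P4@[25:25]
[26] read 'c'  n7⇒n8  ** P2@[24:26],P4@[26:26]
[27] read 'c'  n8⇒n9 ·f  ** P4@[27:27]
[28] read 'a'  n9⇒n10
[29] read 'b'  n10⇒n11
[30] read 'b'  n11⇒n12  ** P3@[27:30],P5@[29:30]
[31] read 'c'  n12⇒n9 ·f  ** P4@[31:31]
[32] read 'a'  n9⇒n10
[33] read 'b'  n10⇒n11
[34] read 'b'  n11⇒n12  ** P3@[31:34],P5@[33:34]
[35] read 'a'  n12⇒n4 ·f
[36] read 'b'  n4⇒n3 ·f
[37] read 'a'  n3⇒n4
[38] read 'a'  n4⇒n2 ·f  ** P0@[37:38]
[39] read 'a'  n2⇒n2 ·f  ** P0@[38:39]
[40] read 'c'  n2⇒n7 ·f  ** P4@[40:40]
[41] read 'c'  n7⇒n8  ** P2@[39:41],P4@[41:41]
[42] read 'c'  n8⇒n9 ·f  ** P4@[42:42]
[43] read 'a'  n9⇒n10
[44] read 'b'  n10⇒n11
[45] read 'b'  n11⇒n12  ** P3@[42:45],P5@[44:45]
[46] read 'a'  n12⇒n4 ·f
[47] read 'a'  n4⇒n2 ·f  ** P0@[46:47]

Result: [[1,5],[2,5],[4,4],[5,1],[6,5],[8,4],[9,1],[12,5],[13,5],[14,5],[15,5],[19,4],[20,1],[21,5],[22,5],[24,0],[25,4],[26,2],[26,4],[27,4],[30,3],[30,5],[31,4],[34,3],[34,5],[38,0],[39,0],[40,4],[41,2],[41,4],[42,4],[45,3],[45,5],[47,0]]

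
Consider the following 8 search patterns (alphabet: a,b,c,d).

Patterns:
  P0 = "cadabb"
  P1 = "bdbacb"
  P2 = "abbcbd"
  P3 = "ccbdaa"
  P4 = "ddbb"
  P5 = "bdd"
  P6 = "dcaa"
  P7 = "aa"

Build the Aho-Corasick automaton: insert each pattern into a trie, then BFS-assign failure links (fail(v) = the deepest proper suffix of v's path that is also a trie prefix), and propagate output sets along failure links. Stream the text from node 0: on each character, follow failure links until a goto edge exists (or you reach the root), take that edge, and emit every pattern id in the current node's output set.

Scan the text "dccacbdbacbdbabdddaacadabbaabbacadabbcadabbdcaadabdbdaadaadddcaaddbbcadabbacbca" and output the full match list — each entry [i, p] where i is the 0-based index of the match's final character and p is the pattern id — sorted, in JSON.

Build:
Trie (insert patterns):
  n0 'ε': a→13 b→7 c→1 d→24
  n1 'c': a→2 c→19
  n2 'ca': d→3
  n3 'cad': a→4
  n4 'cada': b→5
  n5 'cadab': b→6
  n6 'cadabb': ·  ←P0
  n7 'b': d→8
  n8 'bd': b→9 d→28
  n9 'bdb': a→10
  n10 'bdba': c→11
  n11 'bdbac': b→12
  n12 'bdbacb': ·  ←P1
  n13 'a': a→32 b→14
  n14 'ab': b→15
  n15 'abb': c→16
  n16 'abbc': b→17
  n17 'abbcb': d→18
  n18 'abbcbd': ·  ←P2
  n19 'cc': b→20
  n20 'ccb': d→21
  n21 'ccbd': a→22
  n22 'ccbda': a→23
  n23 'ccbdaa': ·  ←P3
  n24 'd': c→29 d→25
  n25 'dd': b→26
  n26 'ddb': b→27
  n27 'ddbb': ·  ←P4
  n28 'bdd': ·  ←P5
  n29 'dc': a→30
  n30 'dca': a→31
  n31 'dcaa': ·  ←P6
  n32 'aa': ·  ←P7

BFS fail/out derivation:
  n1('c'): parent n0 fail=0; on 'c' 0 → fail=0;  out ∅∪∅=∅
  n7('b'): parent n0 fail=0; on 'b' 0 → fail=0;  out ∅∪∅=∅
  n13('a'): parent n0 fail=0; on 'a' 0 → fail=0;  out ∅∪∅=∅
  n24('d'): parent n0 fail=0; on 'd' 0 → fail=0;  out ∅∪∅=∅
  n2('ca'): parent n1 fail=0; on 'a' 0 → fail=13;  out ∅∪∅=∅
  n8('bd'): parent n7 fail=0; on 'd' 0 → fail=24;  out ∅∪∅=∅
  n14('ab'): parent n13 fail=0; on 'b' 0 → fail=7;  out ∅∪∅=∅
  n19('cc'): parent n1 fail=0; on 'c' 0 → fail=1;  out ∅∪∅=∅
  n25('dd'): parent n24 fail=0; on 'd' 0 → fail=24;  out ∅∪∅=∅
  n29('dc'): parent n24 fail=0; on 'c' 0 → fail=1;  out ∅∪∅=∅
  n32('aa'): parent n13 fail=0; on 'a' 0 → fail=13;  out {7}∪∅={7}
  n3('cad'): parent n2 fail=13; on 'd' 13→0 → fail=24;  out ∅∪∅=∅
  n9('bdb'): parent n8 fail=24; on 'b' 24→0 → fail=7;  out ∅∪∅=∅
  n15('abb'): parent n14 fail=7; on 'b' 7→0 → fail=7;  out ∅∪∅=∅
  n20('ccb'): parent n19 fail=1; on 'b' 1→0 → fail=7;  out ∅∪∅=∅
  n26('ddb'): parent n25 fail=24; on 'b' 24→0 → fail=7;  out ∅∪∅=∅
  n28('bdd'): parent n8 fail=24; on 'd' 24 → fail=25;  out {5}∪∅={5}
  n30('dca'): parent n29 fail=1; on 'a' 1 → fail=2;  out ∅∪∅=∅
  n4('cada'): parent n3 fail=24; on 'a' 24→0 → fail=13;  out ∅∪∅=∅
  n10('bdba'): parent n9 fail=7; on 'a' 7→0 → fail=13;  out ∅∪∅=∅
  n16('abbc'): parent n15 fail=7; on 'c' 7→0 → fail=1;  out ∅∪∅=∅
  n21('ccbd'): parent n20 fail=7; on 'd' 7 → fail=8;  out ∅∪∅=∅
  n27('ddbb'): parent n26 fail=7; on 'b' 7→0 → fail=7;  out {4}∪∅={4}
  n31('dcaa'): parent n30 fail=2; on 'a' 2→13 → fail=32;  out {6}∪{7}={6,7}
  n5('cadab'): parent n4 fail=13; on 'b' 13 → fail=14;  out ∅∪∅=∅
  n11('bdbac'): parent n10 fail=13; on 'c' 13→0 → fail=1;  out ∅∪∅=∅
  n17('abbcb'): parent n16 fail=1; on 'b' 1→0 → fail=7;  out ∅∪∅=∅
  n22('ccbda'): parent n21 fail=8; on 'a' 8→24→0 → fail=13;  out ∅∪∅=∅
  n6('cadabb'): parent n5 fail=14; on 'b' 14 → fail=15;  out {0}∪∅={0}
  n12('bdbacb'): parent n11 fail=1; on 'b' 1→0 → fail=7;  out {1}∪∅={1}
  n18('abbcbd'): parent n17 fail=7; on 'd' 7 → fail=8;  out {2}∪∅={2}
  n23('ccbdaa'): parent n22 fail=13; on 'a' 13 → fail=32;  out {3}∪{7}={3,7}

Text stream:
i=0 'd': node 0→24
i=1 'c': node 24→29
i=2 'c': node 29→19 (fail-walked)
i=3 'a': node 19→2 (fail-walked)
i=4 'c': node 2→1 (fail-walked)
i=5 'b': node 1→7 (fail-walked)
i=6 'd': node 7→8
i=7 'b': node 8→9
i=8 'a': node 9→10
i=9 'c': node 10→11
i=10 'b': node 11→12  emit P1@[5:10]
i=11 'd': node 12→8 (fail-walked)
i=12 'b': node 8→9
i=13 'a': node 9→10
i=14 'b': node 10→14 (fail-walked)
i=15 'd': node 14→8 (fail-walked)
i=16 'd': node 8→28  emit P5@[14:16]
i=17 'd': node 28→25 (fail-walked)
i=18 'a': node 25→13 (fail-walked)
i=19 'a': node 13→32  emit P7@[18:19]
i=20 'c': node 32→1 (fail-walked)
i=21 'a': node 1→2
i=22 'd': node 2→3
i=23 'a': node 3→4
i=24 'b': node 4→5
i=25 'b': node 5→6  emit P0@[20:25]
i=26 'a': node 6→13 (fail-walked)
i=27 'a': node 13→32  emit P7@[26:27]
i=28 'b': node 32→14 (fail-walked)
i=29 'b': node 14→15
i=30 'a': node 15→13 (fail-walked)
i=31 'c': node 13→1 (fail-walked)
i=32 'a': node 1→2
i=33 'd': node 2→3
i=34 'a': node 3→4
i=35 'b': node 4→5
i=36 'b': node 5→6  emit P0@[31:36]
i=37 'c': node 6→16 (fail-walked)
i=38 'a': node 16→2 (fail-walked)
i=39 'd': node 2→3
i=40 'a': node 3→4
i=41 'b': node 4→5
i=42 'b': node 5→6  emit P0@[37:42]
i=43 'd': node 6→8 (fail-walked)
i=44 'c': node 8→29 (fail-walked)
i=45 'a': node 29→30
i=46 'a': node 30→31  emit P6@[43:46],P7@[45:46]
i=47 'd': node 31→24 (fail-walked)
i=48 'a': node 24→13 (fail-walked)
i=49 'b': node 13→14
i=50 'd': node 14→8 (fail-walked)
i=51 'b': node 8→9
i=52 'd': node 9→8 (fail-walked)
i=53 'a': node 8→13 (fail-walked)
i=54 'a': node 13→32  emit P7@[53:54]
i=55 'd': node 32→24 (fail-walked)
i=56 'a': node 24→13 (fail-walked)
i=57 'a': node 13→32  emit P7@[56:57]
i=58 'd': node 32→24 (fail-walked)
i=59 'd': node 24→25
i=60 'd': node 25→25 (fail-walked)
i=61 'c': node 25→29 (fail-walked)
i=62 'a': node 29→30
i=63 'a': node 30→31  emit P6@[60:63],P7@[62:63]
i=64 'd': node 31→24 (fail-walked)
i=65 'd': node 24→25
i=66 'b': node 25→26
i=67 'b': node 26→27  emit P4@[64:67]
i=68 'c': node 27→1 (fail-walked)
i=69 'a': node 1→2
i=70 'd': node 2→3
i=71 'a': node 3→4
i=72 'b': node 4→5
i=73 'b': node 5→6  emit P0@[68:73]
i=74 'a': node 6→13 (fail-walked)
i=75 'c': node 13→1 (fail-walked)
i=76 'b': node 1→7 (fail-walked)
i=77 'c': node 7→1 (fail-walked)
i=78 'a': node 1→2

All matches (sorted): [[10,1],[16,5],[19,7],[25,0],[27,7],[36,0],[42,0],[46,6],[46,7],[54,7],[57,7],[63,6],[63,7],[67,4],[73,0]]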